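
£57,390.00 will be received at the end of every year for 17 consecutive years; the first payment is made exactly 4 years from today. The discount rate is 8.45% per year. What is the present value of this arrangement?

£398,377.20

Ordinary annuity of 17 payments, first payment at period 4.
Periodic rate r = 0.0845 per year.
The ordinary-annuity PV formula values the stream one period before the first payment (period 3); discount that back 3 periods:
PV₀ = 57,390 × [1 − (1+r)^−17] / r × (1+r)^−3 = £398,377.20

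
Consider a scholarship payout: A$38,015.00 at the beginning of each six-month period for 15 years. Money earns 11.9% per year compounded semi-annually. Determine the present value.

This is an annuity due: 30 payments of A$38,015.00 at the beginning of each six-month period.
Periodic rate r = 0.119/2 per half-year; n is counted in half-years.
PV = PMT × [(1 − (1+r)^−n)/r] × (1+r) = 38,015 × [1 − (1+r)^−30] / r × (1+r) = A$557,383.41

A$557,383.41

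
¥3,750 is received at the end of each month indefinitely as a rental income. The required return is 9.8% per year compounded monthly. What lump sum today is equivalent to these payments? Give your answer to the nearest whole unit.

¥459,184

Periodic rate r = 0.098/12 per month.
Level perpetuity: PV = PMT / r = 3,750 / (0.098/12) = ¥459,184.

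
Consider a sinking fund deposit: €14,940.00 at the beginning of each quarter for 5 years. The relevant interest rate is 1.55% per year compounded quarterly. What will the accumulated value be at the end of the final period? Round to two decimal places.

This is an annuity due: 20 deposits of €14,940.00 at the beginning of each quarter.
Periodic rate r = 0.0155/4 per quarter; n is counted in quarters.
FV = PMT × [((1+r)^n − 1)/r] × (1+r) = 14,940 × [(1+r)^20 − 1] / r × (1+r) = €311,261.06

€311,261.06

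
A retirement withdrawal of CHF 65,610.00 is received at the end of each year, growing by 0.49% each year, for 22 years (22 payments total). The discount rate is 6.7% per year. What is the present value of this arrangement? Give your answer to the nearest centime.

Periodic rate r = 0.067 per year.
Growing ordinary annuity: PV = PMT₁ × [1 − ((1+g)/(1+r))^n] / (r − g) = 65,610 × [1 − ((1+0.0049)/(1+r))^22] / (r − 0.0049) = CHF 774,057.27.

CHF 774,057.27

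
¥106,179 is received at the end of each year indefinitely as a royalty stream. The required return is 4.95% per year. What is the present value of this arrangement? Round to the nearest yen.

¥2,145,030

Periodic rate r = 0.0495 per year.
Level perpetuity: PV = PMT / r = 106,179 / (0.0495) = ¥2,145,030.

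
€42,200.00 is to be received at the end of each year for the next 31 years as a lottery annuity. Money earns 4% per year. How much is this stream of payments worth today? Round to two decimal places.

This is an ordinary annuity: 31 payments of €42,200.00 at the end of each year.
Periodic rate r = 0.04 per year.
PV = PMT × [(1 − (1+r)^−n)/r] = 42,200 × [1 − (1+r)^−31] / r = €742,234.43

€742,234.43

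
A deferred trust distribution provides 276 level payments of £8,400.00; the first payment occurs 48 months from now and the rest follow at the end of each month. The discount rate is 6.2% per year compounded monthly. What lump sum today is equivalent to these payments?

£968,353.89

Ordinary annuity of 276 payments, first payment at period 48.
Periodic rate r = 0.062/12 per month; n is counted in months.
The ordinary-annuity PV formula values the stream one period before the first payment (period 47); discount that back 47 periods:
PV₀ = 8,400 × [1 − (1+r)^−276] / r × (1+r)^−47 = £968,353.89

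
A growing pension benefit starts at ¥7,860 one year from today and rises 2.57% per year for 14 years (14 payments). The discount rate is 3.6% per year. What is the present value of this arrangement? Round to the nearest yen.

Periodic rate r = 0.036 per year.
Growing ordinary annuity: PV = PMT₁ × [1 − ((1+g)/(1+r))^n] / (r − g) = 7,860 × [1 − ((1+0.0257)/(1+r))^14] / (r − 0.0257) = ¥99,618.

¥99,618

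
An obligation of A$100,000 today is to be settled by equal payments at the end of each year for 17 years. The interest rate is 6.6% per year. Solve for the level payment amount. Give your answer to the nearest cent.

Level ordinary annuity; solve PV = PMT × [(1 − (1+r)^−n)/r] for PMT.
Periodic rate r = 0.066 per year.
With n = 17: PMT = 100,000 / ([(1 − (1+r)^−n)/r]) = A$9,960.56

A$9,960.56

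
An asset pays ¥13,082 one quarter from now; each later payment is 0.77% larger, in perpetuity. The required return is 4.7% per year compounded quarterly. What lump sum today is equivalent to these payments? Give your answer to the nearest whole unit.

Periodic rate r = 0.047/4 per quarter.
Growing perpetuity (Gordon): PV = PMT₁ / (r − g) = 13,082 / (r − 0.0077) = ¥3,230,123.

¥3,230,123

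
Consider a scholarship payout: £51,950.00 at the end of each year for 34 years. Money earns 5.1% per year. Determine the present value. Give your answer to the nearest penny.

£830,902.05

This is an ordinary annuity: 34 payments of £51,950.00 at the end of each year.
Periodic rate r = 0.051 per year.
PV = PMT × [(1 − (1+r)^−n)/r] = 51,950 × [1 − (1+r)^−34] / r = £830,902.05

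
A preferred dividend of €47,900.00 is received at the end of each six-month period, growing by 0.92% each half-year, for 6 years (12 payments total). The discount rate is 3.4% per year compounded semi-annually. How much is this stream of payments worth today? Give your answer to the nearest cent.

€541,949.44

Periodic rate r = 0.034/2 per half-year; n is counted in half-years.
Growing ordinary annuity: PV = PMT₁ × [1 − ((1+g)/(1+r))^n] / (r − g) = 47,900 × [1 − ((1+0.0092)/(1+r))^12] / (r − 0.0092) = €541,949.44.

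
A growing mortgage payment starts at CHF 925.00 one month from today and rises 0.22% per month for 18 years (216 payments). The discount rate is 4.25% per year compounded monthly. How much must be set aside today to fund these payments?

Periodic rate r = 0.0425/12 per month; n is counted in months.
Growing ordinary annuity: PV = PMT₁ × [1 − ((1+g)/(1+r))^n] / (r − g) = 925 × [1 − ((1+0.0022)/(1+r))^216] / (r − 0.0022) = CHF 173,026.02.

CHF 173,026.02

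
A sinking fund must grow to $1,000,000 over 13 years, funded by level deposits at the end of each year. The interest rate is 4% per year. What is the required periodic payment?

$60,143.73

Level ordinary annuity; solve FV = PMT × [((1+r)^n − 1)/r] for PMT.
Periodic rate r = 0.04 per year.
With n = 13: PMT = 1,000,000 / ([((1+r)^n − 1)/r]) = $60,143.73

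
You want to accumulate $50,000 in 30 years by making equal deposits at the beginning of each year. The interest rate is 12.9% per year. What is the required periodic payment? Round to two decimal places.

Level annuity due; solve FV = PMT × [((1+r)^n − 1)/r] × (1+r) for PMT.
Periodic rate r = 0.129 per year.
With n = 30: PMT = 50,000 / ([((1+r)^n − 1)/r] × (1+r)) = $154.03

$154.03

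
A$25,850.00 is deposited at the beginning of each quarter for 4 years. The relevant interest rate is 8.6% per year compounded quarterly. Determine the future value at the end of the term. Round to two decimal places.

A$497,957.97

This is an annuity due: 16 deposits of A$25,850.00 at the beginning of each quarter.
Periodic rate r = 0.086/4 per quarter; n is counted in quarters.
FV = PMT × [((1+r)^n − 1)/r] × (1+r) = 25,850 × [(1+r)^16 − 1] / r × (1+r) = A$497,957.97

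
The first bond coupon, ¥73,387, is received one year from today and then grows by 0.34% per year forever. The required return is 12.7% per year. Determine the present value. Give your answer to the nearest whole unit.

¥593,746

Periodic rate r = 0.127 per year.
Growing perpetuity (Gordon): PV = PMT₁ / (r − g) = 73,387 / (r − 0.0034) = ¥593,746.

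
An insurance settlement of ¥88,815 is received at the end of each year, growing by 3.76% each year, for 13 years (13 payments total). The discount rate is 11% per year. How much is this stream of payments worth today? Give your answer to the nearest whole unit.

¥716,294

Periodic rate r = 0.11 per year.
Growing ordinary annuity: PV = PMT₁ × [1 − ((1+g)/(1+r))^n] / (r − g) = 88,815 × [1 − ((1+0.0376)/(1+r))^13] / (r − 0.0376) = ¥716,294.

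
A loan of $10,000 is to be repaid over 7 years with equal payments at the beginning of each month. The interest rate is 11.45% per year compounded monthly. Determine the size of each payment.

$171.96

Level annuity due; solve PV = PMT × [(1 − (1+r)^−n)/r] × (1+r) for PMT.
Periodic rate r = 0.1145/12 per month; n is counted in months.
With n = 84: PMT = 10,000 / ([(1 − (1+r)^−n)/r] × (1+r)) = $171.96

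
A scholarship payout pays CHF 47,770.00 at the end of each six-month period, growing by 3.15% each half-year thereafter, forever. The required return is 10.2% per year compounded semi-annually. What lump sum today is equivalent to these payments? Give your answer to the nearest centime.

Periodic rate r = 0.102/2 per half-year.
Growing perpetuity (Gordon): PV = PMT₁ / (r − g) = 47,770 / (r − 0.0315) = CHF 2,449,743.59.

CHF 2,449,743.59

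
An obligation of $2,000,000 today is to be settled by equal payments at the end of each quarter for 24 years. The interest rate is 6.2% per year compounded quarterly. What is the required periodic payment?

$40,177.10

Level ordinary annuity; solve PV = PMT × [(1 − (1+r)^−n)/r] for PMT.
Periodic rate r = 0.062/4 per quarter; n is counted in quarters.
With n = 96: PMT = 2,000,000 / ([(1 − (1+r)^−n)/r]) = $40,177.10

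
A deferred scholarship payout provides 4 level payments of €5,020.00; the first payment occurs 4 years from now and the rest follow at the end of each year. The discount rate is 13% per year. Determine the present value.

Ordinary annuity of 4 payments, first payment at period 4.
Periodic rate r = 0.13 per year.
The ordinary-annuity PV formula values the stream one period before the first payment (period 3); discount that back 3 periods:
PV₀ = 5,020 × [1 − (1+r)^−4] / r × (1+r)^−3 = €10,348.52

€10,348.52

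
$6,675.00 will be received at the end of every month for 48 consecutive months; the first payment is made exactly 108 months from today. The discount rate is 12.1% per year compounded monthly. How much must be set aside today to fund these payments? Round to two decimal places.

Ordinary annuity of 48 payments, first payment at period 108.
Periodic rate r = 0.121/12 per month; n is counted in months.
The ordinary-annuity PV formula values the stream one period before the first payment (period 107); discount that back 107 periods:
PV₀ = 6,675 × [1 − (1+r)^−48] / r × (1+r)^−107 = $86,478.23

$86,478.23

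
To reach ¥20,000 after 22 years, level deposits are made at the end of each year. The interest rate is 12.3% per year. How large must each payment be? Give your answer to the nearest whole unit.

Level ordinary annuity; solve FV = PMT × [((1+r)^n − 1)/r] for PMT.
Periodic rate r = 0.123 per year.
With n = 22: PMT = 20,000 / ([((1+r)^n − 1)/r]) = ¥208

¥208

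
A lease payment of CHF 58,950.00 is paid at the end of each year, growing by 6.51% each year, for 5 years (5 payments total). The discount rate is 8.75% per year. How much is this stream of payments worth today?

Periodic rate r = 0.0875 per year.
Growing ordinary annuity: PV = PMT₁ × [1 − ((1+g)/(1+r))^n] / (r − g) = 58,950 × [1 − ((1+0.0651)/(1+r))^5] / (r − 0.0651) = CHF 260,096.73.

CHF 260,096.73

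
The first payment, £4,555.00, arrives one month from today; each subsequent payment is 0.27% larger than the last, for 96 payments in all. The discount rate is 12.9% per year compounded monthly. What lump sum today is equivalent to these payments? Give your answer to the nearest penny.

Periodic rate r = 0.129/12 per month; n is counted in months.
Growing ordinary annuity: PV = PMT₁ × [1 − ((1+g)/(1+r))^n] / (r − g) = 4,555 × [1 − ((1+0.0027)/(1+r))^96] / (r − 0.0027) = £303,229.31.

£303,229.31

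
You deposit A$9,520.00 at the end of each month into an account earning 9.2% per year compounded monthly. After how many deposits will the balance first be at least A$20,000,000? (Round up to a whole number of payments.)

Periodic rate r = 0.092/12 per month; n is counted in months.
Ordinary annuity FV: 20,000,000 = 9,520 × [((1+r)^n − 1)/r].
(1+r)^n = 1 + 20,000,000 × r / 9,520, so n = ln(1 + 20,000,000·r/9,520) / ln(1+r) = 371.78.
Round up to a whole number of payments: n = 372.

372 payments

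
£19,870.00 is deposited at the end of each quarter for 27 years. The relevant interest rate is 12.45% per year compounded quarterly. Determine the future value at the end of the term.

£16,848,420.85

This is an ordinary annuity: 108 deposits of £19,870.00 at the end of each quarter.
Periodic rate r = 0.1245/4 per quarter; n is counted in quarters.
FV = PMT × [((1+r)^n − 1)/r] = 19,870 × [(1+r)^108 − 1] / r = £16,848,420.85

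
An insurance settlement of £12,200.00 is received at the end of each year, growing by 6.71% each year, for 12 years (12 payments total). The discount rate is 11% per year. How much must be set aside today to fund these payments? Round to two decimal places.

Periodic rate r = 0.11 per year.
Growing ordinary annuity: PV = PMT₁ × [1 − ((1+g)/(1+r))^n] / (r − g) = 12,200 × [1 − ((1+0.0671)/(1+r))^12] / (r − 0.0671) = £107,172.28.

£107,172.28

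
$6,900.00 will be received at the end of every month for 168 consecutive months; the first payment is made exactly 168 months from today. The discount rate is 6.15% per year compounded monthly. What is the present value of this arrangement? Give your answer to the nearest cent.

Ordinary annuity of 168 payments, first payment at period 168.
Periodic rate r = 0.0615/12 per month; n is counted in months.
The ordinary-annuity PV formula values the stream one period before the first payment (period 167); discount that back 167 periods:
PV₀ = 6,900 × [1 − (1+r)^−168] / r × (1+r)^−167 = $330,425.95

$330,425.95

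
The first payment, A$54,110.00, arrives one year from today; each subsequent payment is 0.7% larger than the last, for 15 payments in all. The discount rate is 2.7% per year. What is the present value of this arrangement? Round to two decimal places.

Periodic rate r = 0.027 per year.
Growing ordinary annuity: PV = PMT₁ × [1 − ((1+g)/(1+r))^n] / (r − g) = 54,110 × [1 − ((1+0.007)/(1+r))^15] / (r − 0.007) = A$691,159.23.

A$691,159.23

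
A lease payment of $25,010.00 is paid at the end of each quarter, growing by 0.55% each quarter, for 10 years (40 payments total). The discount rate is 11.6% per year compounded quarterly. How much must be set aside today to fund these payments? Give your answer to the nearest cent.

Periodic rate r = 0.116/4 per quarter; n is counted in quarters.
Growing ordinary annuity: PV = PMT₁ × [1 − ((1+g)/(1+r))^n] / (r − g) = 25,010 × [1 − ((1+0.0055)/(1+r))^40] / (r − 0.0055) = $641,865.12.

$641,865.12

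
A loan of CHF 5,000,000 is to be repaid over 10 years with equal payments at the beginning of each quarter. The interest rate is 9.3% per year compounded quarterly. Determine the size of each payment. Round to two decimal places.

CHF 188,962.43

Level annuity due; solve PV = PMT × [(1 − (1+r)^−n)/r] × (1+r) for PMT.
Periodic rate r = 0.093/4 per quarter; n is counted in quarters.
With n = 40: PMT = 5,000,000 / ([(1 − (1+r)^−n)/r] × (1+r)) = CHF 188,962.43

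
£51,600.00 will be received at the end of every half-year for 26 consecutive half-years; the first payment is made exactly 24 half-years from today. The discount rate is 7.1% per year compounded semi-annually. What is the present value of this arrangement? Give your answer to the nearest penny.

Ordinary annuity of 26 payments, first payment at period 24.
Periodic rate r = 0.071/2 per half-year; n is counted in half-years.
The ordinary-annuity PV formula values the stream one period before the first payment (period 23); discount that back 23 periods:
PV₀ = 51,600 × [1 − (1+r)^−26] / r × (1+r)^−23 = £388,514.89

£388,514.89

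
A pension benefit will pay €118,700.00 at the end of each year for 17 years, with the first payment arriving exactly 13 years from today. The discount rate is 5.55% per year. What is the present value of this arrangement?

€672,010.25

Ordinary annuity of 17 payments, first payment at period 13.
Periodic rate r = 0.0555 per year.
The ordinary-annuity PV formula values the stream one period before the first payment (period 12); discount that back 12 periods:
PV₀ = 118,700 × [1 − (1+r)^−17] / r × (1+r)^−12 = €672,010.25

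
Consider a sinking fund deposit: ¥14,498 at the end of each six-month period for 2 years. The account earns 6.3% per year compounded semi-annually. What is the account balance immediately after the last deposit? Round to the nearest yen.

¥60,790

This is an ordinary annuity: 4 deposits of ¥14,498 at the end of each six-month period.
Periodic rate r = 0.063/2 per half-year; n is counted in half-years.
FV = PMT × [((1+r)^n − 1)/r] = 14,498 × [(1+r)^4 − 1] / r = ¥60,790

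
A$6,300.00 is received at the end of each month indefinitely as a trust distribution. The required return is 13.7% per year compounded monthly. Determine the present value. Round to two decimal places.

A$551,824.82

Periodic rate r = 0.137/12 per month.
Level perpetuity: PV = PMT / r = 6,300 / (0.137/12) = A$551,824.82.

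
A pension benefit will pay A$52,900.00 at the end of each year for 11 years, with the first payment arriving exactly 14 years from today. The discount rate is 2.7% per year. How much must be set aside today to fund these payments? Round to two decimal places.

A$352,006.04

Ordinary annuity of 11 payments, first payment at period 14.
Periodic rate r = 0.027 per year.
The ordinary-annuity PV formula values the stream one period before the first payment (period 13); discount that back 13 periods:
PV₀ = 52,900 × [1 − (1+r)^−11] / r × (1+r)^−13 = A$352,006.04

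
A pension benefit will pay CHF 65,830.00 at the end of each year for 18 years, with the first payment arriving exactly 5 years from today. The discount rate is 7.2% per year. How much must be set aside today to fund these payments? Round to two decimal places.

CHF 494,264.27

Ordinary annuity of 18 payments, first payment at period 5.
Periodic rate r = 0.072 per year.
The ordinary-annuity PV formula values the stream one period before the first payment (period 4); discount that back 4 periods:
PV₀ = 65,830 × [1 − (1+r)^−18] / r × (1+r)^−4 = CHF 494,264.27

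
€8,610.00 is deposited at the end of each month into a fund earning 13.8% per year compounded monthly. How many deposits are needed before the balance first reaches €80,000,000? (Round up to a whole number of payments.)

410 payments

Periodic rate r = 0.138/12 per month; n is counted in months.
Ordinary annuity FV: 80,000,000 = 8,610 × [((1+r)^n − 1)/r].
(1+r)^n = 1 + 80,000,000 × r / 8,610, so n = ln(1 + 80,000,000·r/8,610) / ln(1+r) = 409.36.
Round up to a whole number of payments: n = 410.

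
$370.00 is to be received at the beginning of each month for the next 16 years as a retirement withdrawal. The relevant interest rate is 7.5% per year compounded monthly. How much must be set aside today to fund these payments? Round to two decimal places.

$41,560.73

This is an annuity due: 192 payments of $370.00 at the beginning of each month.
Periodic rate r = 0.075/12 per month; n is counted in months.
PV = PMT × [(1 − (1+r)^−n)/r] × (1+r) = 370 × [1 − (1+r)^−192] / r × (1+r) = $41,560.73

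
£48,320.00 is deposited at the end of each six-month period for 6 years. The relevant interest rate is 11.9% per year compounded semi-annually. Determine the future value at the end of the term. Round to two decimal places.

This is an ordinary annuity: 12 deposits of £48,320.00 at the end of each six-month period.
Periodic rate r = 0.119/2 per half-year; n is counted in half-years.
FV = PMT × [((1+r)^n − 1)/r] = 48,320 × [(1+r)^12 − 1] / r = £812,779.91

£812,779.91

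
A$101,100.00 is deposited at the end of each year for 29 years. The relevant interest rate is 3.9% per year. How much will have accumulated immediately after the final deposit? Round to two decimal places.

This is an ordinary annuity: 29 deposits of A$101,100.00 at the end of each year.
Periodic rate r = 0.039 per year.
FV = PMT × [((1+r)^n − 1)/r] = 101,100 × [(1+r)^29 − 1] / r = A$5,269,771.75

A$5,269,771.75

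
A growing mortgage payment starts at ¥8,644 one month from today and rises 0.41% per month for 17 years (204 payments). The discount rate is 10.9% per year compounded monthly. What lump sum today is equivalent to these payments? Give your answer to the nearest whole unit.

¥1,102,779

Periodic rate r = 0.109/12 per month; n is counted in months.
Growing ordinary annuity: PV = PMT₁ × [1 − ((1+g)/(1+r))^n] / (r − g) = 8,644 × [1 − ((1+0.0041)/(1+r))^204] / (r − 0.0041) = ¥1,102,779.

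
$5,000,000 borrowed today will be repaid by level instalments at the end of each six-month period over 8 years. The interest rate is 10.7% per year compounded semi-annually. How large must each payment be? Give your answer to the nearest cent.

$472,913.58

Level ordinary annuity; solve PV = PMT × [(1 − (1+r)^−n)/r] for PMT.
Periodic rate r = 0.107/2 per half-year; n is counted in half-years.
With n = 16: PMT = 5,000,000 / ([(1 − (1+r)^−n)/r]) = $472,913.58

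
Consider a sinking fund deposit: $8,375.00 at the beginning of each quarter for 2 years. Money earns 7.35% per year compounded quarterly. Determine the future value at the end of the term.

$72,784.26

This is an annuity due: 8 deposits of $8,375.00 at the beginning of each quarter.
Periodic rate r = 0.0735/4 per quarter; n is counted in quarters.
FV = PMT × [((1+r)^n − 1)/r] × (1+r) = 8,375 × [(1+r)^8 − 1] / r × (1+r) = $72,784.26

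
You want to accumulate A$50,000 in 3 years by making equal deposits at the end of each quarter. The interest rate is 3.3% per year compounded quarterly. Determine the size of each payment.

A$3,980.97

Level ordinary annuity; solve FV = PMT × [((1+r)^n − 1)/r] for PMT.
Periodic rate r = 0.033/4 per quarter; n is counted in quarters.
With n = 12: PMT = 50,000 / ([((1+r)^n − 1)/r]) = A$3,980.97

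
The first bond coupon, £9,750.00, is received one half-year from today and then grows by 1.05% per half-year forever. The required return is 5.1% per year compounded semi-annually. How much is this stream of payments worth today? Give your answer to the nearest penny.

Periodic rate r = 0.051/2 per half-year.
Growing perpetuity (Gordon): PV = PMT₁ / (r − g) = 9,750 / (r − 0.0105) = £650,000.00.

£650,000.00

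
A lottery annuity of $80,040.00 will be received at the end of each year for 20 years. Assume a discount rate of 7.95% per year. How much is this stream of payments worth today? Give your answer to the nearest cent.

This is an ordinary annuity: 20 payments of $80,040.00 at the end of each year.
Periodic rate r = 0.0795 per year.
PV = PMT × [(1 − (1+r)^−n)/r] = 80,040 × [1 − (1+r)^−20] / r = $788,777.13

$788,777.13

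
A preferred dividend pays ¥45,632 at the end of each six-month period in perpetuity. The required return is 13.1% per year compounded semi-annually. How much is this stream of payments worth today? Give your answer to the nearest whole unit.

¥696,672

Periodic rate r = 0.131/2 per half-year.
Level perpetuity: PV = PMT / r = 45,632 / (0.131/2) = ¥696,672.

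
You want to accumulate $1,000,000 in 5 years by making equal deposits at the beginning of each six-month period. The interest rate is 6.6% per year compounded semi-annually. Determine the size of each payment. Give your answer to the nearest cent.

Level annuity due; solve FV = PMT × [((1+r)^n − 1)/r] × (1+r) for PMT.
Periodic rate r = 0.066/2 per half-year; n is counted in half-years.
With n = 10: PMT = 1,000,000 / ([((1+r)^n − 1)/r] × (1+r)) = $83,283.98

$83,283.98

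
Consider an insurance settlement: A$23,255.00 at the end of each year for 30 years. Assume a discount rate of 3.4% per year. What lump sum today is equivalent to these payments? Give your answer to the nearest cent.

A$433,116.45

This is an ordinary annuity: 30 payments of A$23,255.00 at the end of each year.
Periodic rate r = 0.034 per year.
PV = PMT × [(1 − (1+r)^−n)/r] = 23,255 × [1 − (1+r)^−30] / r = A$433,116.45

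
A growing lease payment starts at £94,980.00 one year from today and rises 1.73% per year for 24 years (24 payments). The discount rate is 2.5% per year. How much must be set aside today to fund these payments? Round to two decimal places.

Periodic rate r = 0.025 per year.
Growing ordinary annuity: PV = PMT₁ × [1 − ((1+g)/(1+r))^n] / (r − g) = 94,980 × [1 − ((1+0.0173)/(1+r))^24] / (r − 0.0173) = £2,041,975.68.

£2,041,975.68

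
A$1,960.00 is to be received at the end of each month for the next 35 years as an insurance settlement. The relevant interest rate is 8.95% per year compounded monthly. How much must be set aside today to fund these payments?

A$251,199.25

This is an ordinary annuity: 420 payments of A$1,960.00 at the end of each month.
Periodic rate r = 0.0895/12 per month; n is counted in months.
PV = PMT × [(1 − (1+r)^−n)/r] = 1,960 × [1 − (1+r)^−420] / r = A$251,199.25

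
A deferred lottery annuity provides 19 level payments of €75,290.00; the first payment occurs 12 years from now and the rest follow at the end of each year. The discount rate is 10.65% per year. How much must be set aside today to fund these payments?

€198,281.59

Ordinary annuity of 19 payments, first payment at period 12.
Periodic rate r = 0.1065 per year.
The ordinary-annuity PV formula values the stream one period before the first payment (period 11); discount that back 11 periods:
PV₀ = 75,290 × [1 − (1+r)^−19] / r × (1+r)^−11 = €198,281.59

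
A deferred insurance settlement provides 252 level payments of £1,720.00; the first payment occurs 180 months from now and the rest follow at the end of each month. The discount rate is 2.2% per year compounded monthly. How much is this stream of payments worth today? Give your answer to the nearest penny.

Ordinary annuity of 252 payments, first payment at period 180.
Periodic rate r = 0.022/12 per month; n is counted in months.
The ordinary-annuity PV formula values the stream one period before the first payment (period 179); discount that back 179 periods:
PV₀ = 1,720 × [1 − (1+r)^−252] / r × (1+r)^−179 = £249,895.84

£249,895.84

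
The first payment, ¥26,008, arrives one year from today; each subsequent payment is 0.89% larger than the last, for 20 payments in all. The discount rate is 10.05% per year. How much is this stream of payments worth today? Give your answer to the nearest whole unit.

¥233,999

Periodic rate r = 0.1005 per year.
Growing ordinary annuity: PV = PMT₁ × [1 − ((1+g)/(1+r))^n] / (r − g) = 26,008 × [1 − ((1+0.0089)/(1+r))^20] / (r − 0.0089) = ¥233,999.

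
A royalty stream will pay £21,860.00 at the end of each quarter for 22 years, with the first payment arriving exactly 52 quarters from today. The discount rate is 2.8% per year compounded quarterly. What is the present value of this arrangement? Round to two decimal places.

Ordinary annuity of 88 payments, first payment at period 52.
Periodic rate r = 0.028/4 per quarter; n is counted in quarters.
The ordinary-annuity PV formula values the stream one period before the first payment (period 51); discount that back 51 periods:
PV₀ = 21,860 × [1 − (1+r)^−88] / r × (1+r)^−51 = £1,003,725.49

£1,003,725.49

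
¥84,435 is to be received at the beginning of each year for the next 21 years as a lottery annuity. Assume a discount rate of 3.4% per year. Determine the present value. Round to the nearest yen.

This is an annuity due: 21 payments of ¥84,435 at the beginning of each year.
Periodic rate r = 0.034 per year.
PV = PMT × [(1 − (1+r)^−n)/r] × (1+r) = 84,435 × [1 − (1+r)^−21] / r × (1+r) = ¥1,295,391

¥1,295,391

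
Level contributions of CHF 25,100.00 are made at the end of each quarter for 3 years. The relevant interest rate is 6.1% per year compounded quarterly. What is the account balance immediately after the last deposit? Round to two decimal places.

CHF 327,792.52

This is an ordinary annuity: 12 deposits of CHF 25,100.00 at the end of each quarter.
Periodic rate r = 0.061/4 per quarter; n is counted in quarters.
FV = PMT × [((1+r)^n − 1)/r] = 25,100 × [(1+r)^12 − 1] / r = CHF 327,792.52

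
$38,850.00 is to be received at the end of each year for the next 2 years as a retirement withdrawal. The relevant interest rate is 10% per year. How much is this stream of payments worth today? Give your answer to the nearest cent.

$67,425.62

This is an ordinary annuity: 2 payments of $38,850.00 at the end of each year.
Periodic rate r = 0.1 per year.
PV = PMT × [(1 − (1+r)^−n)/r] = 38,850 × [1 − (1+r)^−2] / r = $67,425.62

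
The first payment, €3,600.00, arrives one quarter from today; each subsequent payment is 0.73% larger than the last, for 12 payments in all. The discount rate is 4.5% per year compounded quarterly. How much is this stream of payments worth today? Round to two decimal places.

Periodic rate r = 0.045/4 per quarter; n is counted in quarters.
Growing ordinary annuity: PV = PMT₁ × [1 − ((1+g)/(1+r))^n] / (r − g) = 3,600 × [1 − ((1+0.0073)/(1+r))^12] / (r − 0.0073) = €41,813.50.

€41,813.50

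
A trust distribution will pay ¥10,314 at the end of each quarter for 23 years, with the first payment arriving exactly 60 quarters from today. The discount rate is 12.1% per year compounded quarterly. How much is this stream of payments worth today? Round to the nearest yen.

¥54,973

Ordinary annuity of 92 payments, first payment at period 60.
Periodic rate r = 0.121/4 per quarter; n is counted in quarters.
The ordinary-annuity PV formula values the stream one period before the first payment (period 59); discount that back 59 periods:
PV₀ = 10,314 × [1 − (1+r)^−92] / r × (1+r)^−59 = ¥54,973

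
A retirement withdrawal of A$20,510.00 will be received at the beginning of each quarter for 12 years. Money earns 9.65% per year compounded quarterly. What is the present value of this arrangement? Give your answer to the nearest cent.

A$593,391.63

This is an annuity due: 48 payments of A$20,510.00 at the beginning of each quarter.
Periodic rate r = 0.0965/4 per quarter; n is counted in quarters.
PV = PMT × [(1 − (1+r)^−n)/r] × (1+r) = 20,510 × [1 − (1+r)^−48] / r × (1+r) = A$593,391.63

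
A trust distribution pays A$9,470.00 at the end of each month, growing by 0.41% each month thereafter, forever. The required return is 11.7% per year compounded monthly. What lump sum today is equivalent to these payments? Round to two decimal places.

A$1,676,106.19

Periodic rate r = 0.117/12 per month.
Growing perpetuity (Gordon): PV = PMT₁ / (r − g) = 9,470 / (r − 0.0041) = A$1,676,106.19.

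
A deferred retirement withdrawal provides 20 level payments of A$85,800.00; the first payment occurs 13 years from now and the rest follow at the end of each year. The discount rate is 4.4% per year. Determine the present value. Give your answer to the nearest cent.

A$671,523.32

Ordinary annuity of 20 payments, first payment at period 13.
Periodic rate r = 0.044 per year.
The ordinary-annuity PV formula values the stream one period before the first payment (period 12); discount that back 12 periods:
PV₀ = 85,800 × [1 − (1+r)^−20] / r × (1+r)^−12 = A$671,523.32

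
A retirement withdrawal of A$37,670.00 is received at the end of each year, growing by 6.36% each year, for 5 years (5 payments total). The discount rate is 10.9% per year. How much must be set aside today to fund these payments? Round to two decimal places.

Periodic rate r = 0.109 per year.
Growing ordinary annuity: PV = PMT₁ × [1 − ((1+g)/(1+r))^n] / (r − g) = 37,670 × [1 − ((1+0.0636)/(1+r))^5] / (r − 0.0636) = A$156,489.84.

A$156,489.84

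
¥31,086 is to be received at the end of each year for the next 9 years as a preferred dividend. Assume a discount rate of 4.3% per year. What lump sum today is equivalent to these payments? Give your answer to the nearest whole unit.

¥228,007

This is an ordinary annuity: 9 payments of ¥31,086 at the end of each year.
Periodic rate r = 0.043 per year.
PV = PMT × [(1 − (1+r)^−n)/r] = 31,086 × [1 − (1+r)^−9] / r = ¥228,007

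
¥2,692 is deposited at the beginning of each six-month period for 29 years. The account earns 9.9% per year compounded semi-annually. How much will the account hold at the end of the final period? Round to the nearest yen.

¥883,587

This is an annuity due: 58 deposits of ¥2,692 at the beginning of each six-month period.
Periodic rate r = 0.099/2 per half-year; n is counted in half-years.
FV = PMT × [((1+r)^n − 1)/r] × (1+r) = 2,692 × [(1+r)^58 − 1] / r × (1+r) = ¥883,587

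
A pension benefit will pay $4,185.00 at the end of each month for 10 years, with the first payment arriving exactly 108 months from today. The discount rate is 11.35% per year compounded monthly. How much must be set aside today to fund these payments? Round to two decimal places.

$109,375.59

Ordinary annuity of 120 payments, first payment at period 108.
Periodic rate r = 0.1135/12 per month; n is counted in months.
The ordinary-annuity PV formula values the stream one period before the first payment (period 107); discount that back 107 periods:
PV₀ = 4,185 × [1 − (1+r)^−120] / r × (1+r)^−107 = $109,375.59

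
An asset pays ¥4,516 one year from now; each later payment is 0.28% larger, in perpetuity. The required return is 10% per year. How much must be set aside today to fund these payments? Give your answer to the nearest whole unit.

¥46,461

Periodic rate r = 0.1 per year.
Growing perpetuity (Gordon): PV = PMT₁ / (r − g) = 4,516 / (r − 0.0028) = ¥46,461.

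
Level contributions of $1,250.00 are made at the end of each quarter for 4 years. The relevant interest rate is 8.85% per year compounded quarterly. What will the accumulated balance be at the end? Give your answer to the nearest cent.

This is an ordinary annuity: 16 deposits of $1,250.00 at the end of each quarter.
Periodic rate r = 0.0885/4 per quarter; n is counted in quarters.
FV = PMT × [((1+r)^n − 1)/r] = 1,250 × [(1+r)^16 − 1] / r = $23,687.41

$23,687.41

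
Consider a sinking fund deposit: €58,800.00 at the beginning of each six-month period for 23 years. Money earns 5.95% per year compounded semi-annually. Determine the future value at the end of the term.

This is an annuity due: 46 deposits of €58,800.00 at the beginning of each six-month period.
Periodic rate r = 0.0595/2 per half-year; n is counted in half-years.
FV = PMT × [((1+r)^n − 1)/r] × (1+r) = 58,800 × [(1+r)^46 − 1] / r × (1+r) = €5,804,168.42

€5,804,168.42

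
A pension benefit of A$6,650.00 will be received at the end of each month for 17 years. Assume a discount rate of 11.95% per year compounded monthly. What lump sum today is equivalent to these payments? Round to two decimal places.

A$579,325.92

This is an ordinary annuity: 204 payments of A$6,650.00 at the end of each month.
Periodic rate r = 0.1195/12 per month; n is counted in months.
PV = PMT × [(1 − (1+r)^−n)/r] = 6,650 × [1 − (1+r)^−204] / r = A$579,325.92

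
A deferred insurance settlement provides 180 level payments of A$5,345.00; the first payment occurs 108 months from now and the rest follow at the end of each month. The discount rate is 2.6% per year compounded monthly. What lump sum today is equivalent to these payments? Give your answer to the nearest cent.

Ordinary annuity of 180 payments, first payment at period 108.
Periodic rate r = 0.026/12 per month; n is counted in months.
The ordinary-annuity PV formula values the stream one period before the first payment (period 107); discount that back 107 periods:
PV₀ = 5,345 × [1 − (1+r)^−180] / r × (1+r)^−107 = A$631,425.69

A$631,425.69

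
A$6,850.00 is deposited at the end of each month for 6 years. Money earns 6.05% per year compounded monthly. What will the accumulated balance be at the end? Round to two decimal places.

This is an ordinary annuity: 72 deposits of A$6,850.00 at the end of each month.
Periodic rate r = 0.0605/12 per month; n is counted in months.
FV = PMT × [((1+r)^n − 1)/r] = 6,850 × [(1+r)^72 − 1] / r = A$592,825.50

A$592,825.50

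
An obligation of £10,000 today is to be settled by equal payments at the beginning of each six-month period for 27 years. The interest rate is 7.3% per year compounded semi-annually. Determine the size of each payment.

£411.53

Level annuity due; solve PV = PMT × [(1 − (1+r)^−n)/r] × (1+r) for PMT.
Periodic rate r = 0.073/2 per half-year; n is counted in half-years.
With n = 54: PMT = 10,000 / ([(1 − (1+r)^−n)/r] × (1+r)) = £411.53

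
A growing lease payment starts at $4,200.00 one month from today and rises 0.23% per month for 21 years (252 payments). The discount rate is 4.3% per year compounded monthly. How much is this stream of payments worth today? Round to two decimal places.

$902,058.34

Periodic rate r = 0.043/12 per month; n is counted in months.
Growing ordinary annuity: PV = PMT₁ × [1 − ((1+g)/(1+r))^n] / (r − g) = 4,200 × [1 − ((1+0.0023)/(1+r))^252] / (r − 0.0023) = $902,058.34.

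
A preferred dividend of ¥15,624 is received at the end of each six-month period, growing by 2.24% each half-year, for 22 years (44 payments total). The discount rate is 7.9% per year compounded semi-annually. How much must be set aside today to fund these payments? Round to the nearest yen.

Periodic rate r = 0.079/2 per half-year; n is counted in half-years.
Growing ordinary annuity: PV = PMT₁ × [1 − ((1+g)/(1+r))^n] / (r − g) = 15,624 × [1 − ((1+0.0224)/(1+r))^44] / (r − 0.0224) = ¥473,296.

¥473,296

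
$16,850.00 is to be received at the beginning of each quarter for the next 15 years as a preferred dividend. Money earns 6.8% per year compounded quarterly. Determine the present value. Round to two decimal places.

$641,407.65

This is an annuity due: 60 payments of $16,850.00 at the beginning of each quarter.
Periodic rate r = 0.068/4 per quarter; n is counted in quarters.
PV = PMT × [(1 − (1+r)^−n)/r] × (1+r) = 16,850 × [1 − (1+r)^−60] / r × (1+r) = $641,407.65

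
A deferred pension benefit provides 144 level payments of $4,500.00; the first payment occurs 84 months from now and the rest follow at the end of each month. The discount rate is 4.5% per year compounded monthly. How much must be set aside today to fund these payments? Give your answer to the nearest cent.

$366,475.32

Ordinary annuity of 144 payments, first payment at period 84.
Periodic rate r = 0.045/12 per month; n is counted in months.
The ordinary-annuity PV formula values the stream one period before the first payment (period 83); discount that back 83 periods:
PV₀ = 4,500 × [1 − (1+r)^−144] / r × (1+r)^−83 = $366,475.32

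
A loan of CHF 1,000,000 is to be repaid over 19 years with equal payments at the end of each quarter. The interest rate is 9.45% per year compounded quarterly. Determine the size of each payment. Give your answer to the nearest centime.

Level ordinary annuity; solve PV = PMT × [(1 − (1+r)^−n)/r] for PMT.
Periodic rate r = 0.0945/4 per quarter; n is counted in quarters.
With n = 76: PMT = 1,000,000 / ([(1 − (1+r)^−n)/r]) = CHF 28,448.36

CHF 28,448.36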